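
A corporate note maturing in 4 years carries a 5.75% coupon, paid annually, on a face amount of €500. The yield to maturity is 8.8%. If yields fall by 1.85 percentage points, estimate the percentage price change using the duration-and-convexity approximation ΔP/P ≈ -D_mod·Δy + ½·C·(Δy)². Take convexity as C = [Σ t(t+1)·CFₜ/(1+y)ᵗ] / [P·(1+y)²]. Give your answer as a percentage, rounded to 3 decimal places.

+6.492%

With y = 0.088:
  t   CF        PV=CF/(1+0.088)^t    t·PV        t(t+1)·PV
  1        28.75        26.4246        26.4246          52.8493
  2        28.75        24.2873        48.5747         145.7241
  3        28.75        22.3229        66.9688         267.8751
  4       528.75       377.3417     1,509.3668       7,546.8340
  Σ                    450.3766     1,651.3349       8,013.2824
P = 450.3766; D_Mac = 3.66656 yrs; D_mod = 3.37000 yrs; C = 15.03062.
Duration effect: -3.37000 × (-0.0185) = +0.062345
Convexity effect: 0.5 × 15.03062 × (-0.0185)² = +0.0025721
ΔP/P ≈ +0.062345 + 0.0025721 = +0.064917 = +6.4917%.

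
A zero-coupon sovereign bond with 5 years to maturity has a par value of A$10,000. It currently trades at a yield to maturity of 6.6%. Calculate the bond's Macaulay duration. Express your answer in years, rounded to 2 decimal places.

5.00 years

A zero-coupon bond has a single cash flow at maturity, so its Macaulay duration equals its maturity: 5 years.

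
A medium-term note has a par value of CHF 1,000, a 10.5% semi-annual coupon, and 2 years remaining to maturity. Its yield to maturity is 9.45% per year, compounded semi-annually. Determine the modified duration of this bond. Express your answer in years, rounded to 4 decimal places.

Periodic yield y = 0.04725. First find Macaulay duration:
  t   CF        PV=CF/(1+0.04725)^t    t·PV
  1        52.50        50.1313        50.1313
  2        52.50        47.8695        95.7389
  3        52.50        45.7097       137.1290
  4     1,052.50       875.0253     3,500.1013
  Σ                  1,018.7358     3,783.1006
P = 1,018.7358; Macaulay duration = 3,783.1006 / 1,018.7358 = 3.71352 half-year periods = 1.85676 years.
Modified duration = D_Mac / (1 + y) = 1.85676 / 1.04725 = 1.77299 years.

1.7730 years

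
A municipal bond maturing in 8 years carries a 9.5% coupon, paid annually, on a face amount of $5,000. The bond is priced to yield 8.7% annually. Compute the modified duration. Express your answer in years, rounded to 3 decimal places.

5.517 years

Periodic yield y = 0.087. First find Macaulay duration:
  t   CF        PV=CF/(1+0.087)^t    t·PV
  1       475.00       436.9825       436.9825
  2       475.00       402.0078       804.0157
  3       475.00       369.8324     1,109.4973
  4       475.00       340.2322     1,360.9289
  5       475.00       313.0011     1,565.0056
  6       475.00       287.9495     1,727.6971
  7       475.00       264.9030     1,854.3207
  8     5,475.00     2,808.9743    22,471.7947
  Σ                  5,223.8829    31,330.2423
P = 5,223.8829; Macaulay duration = 31,330.2423 / 5,223.8829 = 5.99750 years.
Modified duration = D_Mac / (1 + y) = 5.99750 / 1.087 = 5.51748 years.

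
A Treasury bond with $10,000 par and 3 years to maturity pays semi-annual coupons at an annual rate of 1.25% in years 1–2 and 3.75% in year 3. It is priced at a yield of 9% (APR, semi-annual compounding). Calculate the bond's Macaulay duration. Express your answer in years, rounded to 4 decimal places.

2.9422 years

Periodic yield y = 0.045. Discount each cash flow and weight by its period:
  t   CF        PV=CF/(1+0.045)^t    t·PV
  1        62.50        59.8086        59.8086
  2        62.50        57.2331       114.4662
  3        62.50        54.7685       164.3056
  4        62.50        52.4101       209.6403
  5       187.50       150.4596       752.2979
  6    10,187.50     7,822.9378    46,937.6270
  Σ                  8,197.6178    48,238.1457
Price P = Σ PV = 8,197.6178.
Macaulay duration = Σ(t·PV) / P = 48,238.1457 / 8,197.6178 = 5.88441 half-year periods.
In years: 5.88441 / 2 = 2.94221 years.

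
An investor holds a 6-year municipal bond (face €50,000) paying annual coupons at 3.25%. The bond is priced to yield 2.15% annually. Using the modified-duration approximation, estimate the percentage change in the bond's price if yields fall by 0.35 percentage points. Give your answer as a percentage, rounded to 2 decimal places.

Periodic yield y = 0.0215. Modified duration first:
  t   CF        PV=CF/(1+0.0215)^t    t·PV
  1     1,625.00     1,590.7978     1,590.7978
  2     1,625.00     1,557.3156     3,114.6311
  3     1,625.00     1,524.5380     4,573.6140
  4     1,625.00     1,492.4503     5,969.8013
  5     1,625.00     1,461.0380     7,305.1900
  6    51,625.00    45,439.1123   272,634.6741
  Σ                 53,065.2521   295,188.7083
P = 53,065.2521; D_Mac = 5.56275 yrs; D_mod = 5.56275/(1+0.0215) = 5.44567 yrs.
ΔP/P ≈ -D_mod · Δy = -5.44567 × (-0.0035) = +0.019060 = +1.9060%.

+1.91%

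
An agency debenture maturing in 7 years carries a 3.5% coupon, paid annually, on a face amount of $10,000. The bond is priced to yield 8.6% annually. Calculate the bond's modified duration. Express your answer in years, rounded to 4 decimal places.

Periodic yield y = 0.086. First find Macaulay duration:
  t   CF        PV=CF/(1+0.086)^t    t·PV
  1       350.00       322.2836       322.2836
  2       350.00       296.7621       593.5241
  3       350.00       273.2616       819.7847
  4       350.00       251.6221     1,006.4883
  5       350.00       231.6962     1,158.4810
  6       350.00       213.3483     1,280.0895
  7    10,350.00     5,809.4039    40,665.8274
  Σ                  7,398.3777    45,846.4787
P = 7,398.3777; Macaulay duration = 45,846.4787 / 7,398.3777 = 6.19683 years.
Modified duration = D_Mac / (1 + y) = 6.19683 / 1.086 = 5.70610 years.

5.7061 years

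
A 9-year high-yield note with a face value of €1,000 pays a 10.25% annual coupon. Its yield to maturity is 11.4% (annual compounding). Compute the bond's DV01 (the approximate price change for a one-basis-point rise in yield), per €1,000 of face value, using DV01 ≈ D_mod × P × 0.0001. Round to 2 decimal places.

Periodic yield y = 0.114.
  t   CF        PV=CF/(1+0.114)^t    t·PV
  1       102.50        92.0108        92.0108
  2       102.50        82.5949       165.1899
  3       102.50        74.1427       222.4280
  4       102.50        66.5554       266.2215
  5       102.50        59.7445       298.7225
  6       102.50        53.6306       321.7836
  7       102.50        48.1424       336.9966
  8       102.50        43.2158       345.7262
  9     1,102.50       417.2649     3,755.3843
  Σ                    937.3020     5,804.4635
P = 937.3020; D_Mac = 6.19274 yrs; D_mod = 5.55901 yrs.
DV01 ≈ 5.55901 × 937.3020 × 0.0001 = 0.521047.

€0.52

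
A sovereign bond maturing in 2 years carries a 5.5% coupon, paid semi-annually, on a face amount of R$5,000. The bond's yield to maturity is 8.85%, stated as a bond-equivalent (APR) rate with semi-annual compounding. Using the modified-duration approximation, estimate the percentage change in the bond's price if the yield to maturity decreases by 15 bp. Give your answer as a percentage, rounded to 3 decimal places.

+0.276%

Periodic yield y = 0.04425. Modified duration first:
  t   CF        PV=CF/(1+0.04425)^t    t·PV
  1       137.50       131.6734       131.6734
  2       137.50       126.0938       252.1876
  3       137.50       120.7506       362.2518
  4     5,137.50     4,320.4989    17,281.9956
  Σ                  4,699.0167    18,028.1084
P = 4,699.0167; D_Mac = 3.83657 half-year periods = 1.91829 yrs; D_mod = 1.91829/(1+0.04425) = 1.83700 yrs.
ΔP/P ≈ -D_mod · Δy = -1.83700 × (-0.0015) = +0.002755 = +0.2755%.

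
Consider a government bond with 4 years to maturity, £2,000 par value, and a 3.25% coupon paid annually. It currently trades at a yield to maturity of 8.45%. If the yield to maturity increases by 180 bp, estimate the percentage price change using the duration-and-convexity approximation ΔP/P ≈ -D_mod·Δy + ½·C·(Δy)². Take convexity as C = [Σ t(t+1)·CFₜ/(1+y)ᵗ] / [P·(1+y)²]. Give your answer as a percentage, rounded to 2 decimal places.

With y = 0.0845:
  t   CF        PV=CF/(1+0.0845)^t    t·PV        t(t+1)·PV
  1        65.00        59.9355        59.9355         119.8709
  2        65.00        55.2655       110.5310         331.5931
  3        65.00        50.9594       152.8783         611.5133
  4     2,065.00     1,492.8007     5,971.2028      29,856.0140
  Σ                  1,658.9611     6,294.5476      30,918.9914
P = 1,658.9611; D_Mac = 3.79427 yrs; D_mod = 3.49864 yrs; C = 15.84638.
Duration effect: -3.49864 × (+0.018) = -0.062975
Convexity effect: 0.5 × 15.84638 × (0.018)² = +0.0025671
ΔP/P ≈ -0.062975 + 0.0025671 = -0.060408 = -6.0408%.

-6.04%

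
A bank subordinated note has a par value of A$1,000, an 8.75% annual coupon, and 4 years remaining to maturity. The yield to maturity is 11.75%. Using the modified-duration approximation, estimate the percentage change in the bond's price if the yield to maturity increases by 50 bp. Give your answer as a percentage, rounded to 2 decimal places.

-1.57%

Periodic yield y = 0.1175. Modified duration first:
  t   CF        PV=CF/(1+0.1175)^t    t·PV
  1        87.50        78.2998        78.2998
  2        87.50        70.0669       140.1338
  3        87.50        62.6997       188.0991
  4     1,087.50       697.3313     2,789.3251
  Σ                    908.3977     3,195.8578
P = 908.3977; D_Mac = 3.51813 yrs; D_mod = 3.51813/(1+0.1175) = 3.14821 yrs.
ΔP/P ≈ -D_mod · Δy = -3.14821 × (+0.005) = -0.015741 = -1.5741%.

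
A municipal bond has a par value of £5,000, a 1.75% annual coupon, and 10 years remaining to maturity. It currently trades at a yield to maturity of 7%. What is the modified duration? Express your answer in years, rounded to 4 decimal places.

Periodic yield y = 0.07. First find Macaulay duration:
  t   CF        PV=CF/(1+0.07)^t    t·PV
  1        87.50        81.7757        81.7757
  2        87.50        76.4259       152.8518
  3        87.50        71.4261       214.2782
  4        87.50        66.7533       267.0133
  5        87.50        62.3863       311.9315
  6        87.50        58.3049       349.8297
  7        87.50        54.4906       381.4342
  8        87.50        50.9258       407.4064
  9        87.50        47.5942       428.3478
  10    5,087.50     2,586.2270    25,862.2702
  Σ                  3,156.3098    28,457.1388
P = 3,156.3098; Macaulay duration = 28,457.1388 / 3,156.3098 = 9.01595 years.
Modified duration = D_Mac / (1 + y) = 9.01595 / 1.07 = 8.42612 years.

8.4261 years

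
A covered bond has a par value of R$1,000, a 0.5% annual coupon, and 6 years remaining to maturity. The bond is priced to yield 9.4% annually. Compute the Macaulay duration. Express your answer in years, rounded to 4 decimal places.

Periodic yield y = 0.094. Discount each cash flow and weight by its year:
  t   CF        PV=CF/(1+0.094)^t    t·PV
  1         5.00         4.5704         4.5704
  2         5.00         4.1777         8.3554
  3         5.00         3.8187        11.4562
  4         5.00         3.4906        13.9624
  5         5.00         3.1907        15.9534
  6     1,005.00       586.2220     3,517.3321
  Σ                    605.4701     3,571.6299
Price P = Σ PV = 605.4701.
Macaulay duration = Σ(t·PV) / P = 3,571.6299 / 605.4701 = 5.89894 years.

5.8989 years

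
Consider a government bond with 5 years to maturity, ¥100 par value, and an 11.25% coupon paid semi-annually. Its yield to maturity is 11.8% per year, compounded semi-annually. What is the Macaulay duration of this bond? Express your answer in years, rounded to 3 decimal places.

Periodic yield y = 0.059. Discount each cash flow and weight by its period:
  t   CF        PV=CF/(1+0.059)^t    t·PV
  1        5.625         5.3116         5.3116
  2        5.625         5.0157        10.0314
  3        5.625         4.7363        14.2088
  4        5.625         4.4724        17.8895
  5        5.625         4.2232        21.1161
  6        5.625         3.9879        23.9275
  7        5.625         3.7657        26.3602
  8        5.625         3.5559        28.4475
  9        5.625         3.3578        30.2205
  10     105.625        59.5398       595.3977
  Σ                     97.9664       772.9107
Price P = Σ PV = 97.9664.
Macaulay duration = Σ(t·PV) / P = 772.9107 / 97.9664 = 7.88955 half-year periods.
In years: 7.88955 / 2 = 3.94478 years.

3.945 years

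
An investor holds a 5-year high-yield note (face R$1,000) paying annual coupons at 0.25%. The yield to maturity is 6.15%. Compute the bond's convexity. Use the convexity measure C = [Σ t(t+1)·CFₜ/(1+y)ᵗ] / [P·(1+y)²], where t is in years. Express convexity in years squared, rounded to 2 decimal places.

With y = 0.0615:
  t   CF        PV=CF/(1+0.0615)^t    t·PV        t(t+1)·PV
  1         2.50         2.3552         2.3552           4.7103
  2         2.50         2.2187         4.4374          13.3122
  3         2.50         2.0902         6.2705          25.0819
  4         2.50         1.9691         7.8763          39.3813
  5     1,002.50       743.8483     3,719.2416      22,315.4497
  Σ                    752.4814     3,740.1809      22,397.9355
P = 752.4814.
Convexity = Σ t(t+1)·PV / [P·(1+y)²] = 22,397.9355 / (752.4814 × 1.126782) = 26.41631.

26.42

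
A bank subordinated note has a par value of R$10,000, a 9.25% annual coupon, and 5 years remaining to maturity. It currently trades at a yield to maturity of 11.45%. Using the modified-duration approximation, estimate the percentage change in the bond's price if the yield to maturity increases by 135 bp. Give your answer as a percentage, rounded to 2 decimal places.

-5.07%

Periodic yield y = 0.1145. Modified duration first:
  t   CF        PV=CF/(1+0.1145)^t    t·PV
  1       925.00       829.9686       829.9686
  2       925.00       744.7004     1,489.4008
  3       925.00       668.1924     2,004.5771
  4       925.00       599.5445     2,398.1781
  5    10,925.00     6,353.6177    31,768.0886
  Σ                  9,196.0236    38,490.2133
P = 9,196.0236; D_Mac = 4.18553 yrs; D_mod = 4.18553/(1+0.1145) = 3.75552 yrs.
ΔP/P ≈ -D_mod · Δy = -3.75552 × (+0.0135) = -0.050700 = -5.0700%.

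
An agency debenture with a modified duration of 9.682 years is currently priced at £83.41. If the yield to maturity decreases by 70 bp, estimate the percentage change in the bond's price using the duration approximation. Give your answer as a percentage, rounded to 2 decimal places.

+6.78%

Duration approximation: ΔP/P ≈ -D_mod · Δy = -9.682 × (-0.007) = +0.067774.
As a percentage: +6.7774%.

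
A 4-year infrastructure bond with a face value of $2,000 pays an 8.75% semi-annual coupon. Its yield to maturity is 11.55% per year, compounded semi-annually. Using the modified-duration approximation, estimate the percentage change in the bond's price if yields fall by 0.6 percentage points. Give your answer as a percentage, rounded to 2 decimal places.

+1.95%

Periodic yield y = 0.05775. Modified duration first:
  t   CF        PV=CF/(1+0.05775)^t    t·PV
  1        87.50        82.7228        82.7228
  2        87.50        78.2063       156.4127
  3        87.50        73.9365       221.8095
  4        87.50        69.8998       279.5992
  5        87.50        66.0835       330.4174
  6        87.50        62.4755       374.8531
  7        87.50        59.0645       413.4518
  8     2,087.50     1,332.1779    10,657.4229
  Σ                  1,824.5668    12,516.6893
P = 1,824.5668; D_Mac = 6.86009 half-year periods = 3.43004 yrs; D_mod = 3.43004/(1+0.05775) = 3.24277 yrs.
ΔP/P ≈ -D_mod · Δy = -3.24277 × (-0.006) = +0.019457 = +1.9457%.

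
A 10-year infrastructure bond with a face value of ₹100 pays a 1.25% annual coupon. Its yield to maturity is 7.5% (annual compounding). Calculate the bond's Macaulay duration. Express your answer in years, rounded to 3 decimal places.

Periodic yield y = 0.075. Discount each cash flow and weight by its year:
  t   CF        PV=CF/(1+0.075)^t    t·PV
  1         1.25         1.1628         1.1628
  2         1.25         1.0817         2.1633
  3         1.25         1.0062         3.0186
  4         1.25         0.9360         3.7440
  5         1.25         0.8707         4.3535
  6         1.25         0.8100         4.8597
  7         1.25         0.7534         5.2741
  8         1.25         0.7009         5.6070
  9         1.25         0.6520         5.8678
  10      101.25        49.1259       491.2589
  Σ                     57.0995       527.3097
Price P = Σ PV = 57.0995.
Macaulay duration = Σ(t·PV) / P = 527.3097 / 57.0995 = 9.23493 years.

9.235 years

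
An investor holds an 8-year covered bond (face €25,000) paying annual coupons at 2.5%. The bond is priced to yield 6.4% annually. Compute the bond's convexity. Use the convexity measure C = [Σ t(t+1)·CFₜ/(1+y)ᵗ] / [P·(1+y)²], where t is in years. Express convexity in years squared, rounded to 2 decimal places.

With y = 0.064:
  t   CF        PV=CF/(1+0.064)^t    t·PV        t(t+1)·PV
  1       625.00       587.4060       587.4060       1,174.8120
  2       625.00       552.0733     1,104.1466       3,312.4399
  3       625.00       518.8659     1,556.5977       6,226.3909
  4       625.00       487.6559     1,950.6237       9,753.1185
  5       625.00       458.3232     2,291.6162      13,749.6971
  6       625.00       430.7549     2,584.5295      18,091.7068
  7       625.00       404.8449     2,833.9140      22,671.3117
  8    25,625.00    15,600.2246   124,801.7966   1,123,216.1695
  Σ                 19,040.1488   137,710.6304   1,198,195.6465
P = 19,040.1488.
Convexity = Σ t(t+1)·PV / [P·(1+y)²] = 1,198,195.6465 / (19,040.1488 × 1.132096) = 55.58712.

55.59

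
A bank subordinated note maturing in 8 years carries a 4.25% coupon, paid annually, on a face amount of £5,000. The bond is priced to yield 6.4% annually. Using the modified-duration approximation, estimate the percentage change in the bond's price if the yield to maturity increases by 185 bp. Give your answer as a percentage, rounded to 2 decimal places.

-11.92%

Periodic yield y = 0.064. Modified duration first:
  t   CF        PV=CF/(1+0.064)^t    t·PV
  1       212.50       199.7180       199.7180
  2       212.50       187.7049       375.4099
  3       212.50       176.4144       529.2432
  4       212.50       165.8030       663.2121
  5       212.50       155.8299       779.1495
  6       212.50       146.4567       878.7400
  7       212.50       137.6472       963.5307
  8     5,212.50     3,173.3140    25,386.5118
  Σ                  4,342.8882    29,775.5153
P = 4,342.8882; D_Mac = 6.85616 yrs; D_mod = 6.85616/(1+0.064) = 6.44375 yrs.
ΔP/P ≈ -D_mod · Δy = -6.44375 × (+0.0185) = -0.119209 = -11.9209%.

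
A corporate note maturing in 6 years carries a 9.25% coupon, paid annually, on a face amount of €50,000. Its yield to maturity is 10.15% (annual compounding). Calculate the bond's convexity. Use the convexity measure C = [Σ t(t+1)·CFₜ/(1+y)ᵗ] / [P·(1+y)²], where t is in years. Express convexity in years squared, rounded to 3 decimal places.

With y = 0.1015:
  t   CF        PV=CF/(1+0.1015)^t    t·PV        t(t+1)·PV
  1     4,625.00     4,198.8198     4,198.8198       8,397.6396
  2     4,625.00     3,811.9108     7,623.8217      22,871.4650
  3     4,625.00     3,460.6544    10,381.9633      41,527.8530
  4     4,625.00     3,141.7652    12,567.0610      62,835.3049
  5     4,625.00     2,852.2608    14,261.3039      85,567.8233
  6    54,625.00    30,583.3068   183,499.8406   1,284,498.8845
  Σ                 48,048.7178   232,532.8102   1,505,698.9704
P = 48,048.7178.
Convexity = Σ t(t+1)·PV / [P·(1+y)²] = 1,505,698.9704 / (48,048.7178 × 1.213302) = 25.82780.

25.828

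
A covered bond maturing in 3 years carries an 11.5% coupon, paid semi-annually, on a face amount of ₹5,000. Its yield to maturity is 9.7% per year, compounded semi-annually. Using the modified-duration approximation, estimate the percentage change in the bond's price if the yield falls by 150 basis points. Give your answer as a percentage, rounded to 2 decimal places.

+3.76%

Periodic yield y = 0.0485. Modified duration first:
  t   CF        PV=CF/(1+0.0485)^t    t·PV
  1       287.50       274.2012       274.2012
  2       287.50       261.5176       523.0353
  3       287.50       249.4207       748.2622
  4       287.50       237.8834       951.5335
  5       287.50       226.8797     1,134.3986
  6     5,287.50     3,979.6032    23,877.6192
  Σ                  5,229.5059    27,509.0500
P = 5,229.5059; D_Mac = 5.26035 half-year periods = 2.63018 yrs; D_mod = 2.63018/(1+0.0485) = 2.50851 yrs.
ΔP/P ≈ -D_mod · Δy = -2.50851 × (-0.015) = +0.037628 = +3.7628%.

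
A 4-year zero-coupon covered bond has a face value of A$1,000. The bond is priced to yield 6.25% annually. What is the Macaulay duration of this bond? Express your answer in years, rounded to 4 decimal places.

4.0000 years

A zero-coupon bond has a single cash flow at maturity, so its Macaulay duration equals its maturity: 4 years.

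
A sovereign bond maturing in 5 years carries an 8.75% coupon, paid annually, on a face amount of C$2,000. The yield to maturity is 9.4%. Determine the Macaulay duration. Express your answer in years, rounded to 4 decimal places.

Periodic yield y = 0.094. Discount each cash flow and weight by its year:
  t   CF        PV=CF/(1+0.094)^t    t·PV
  1       175.00       159.9634       159.9634
  2       175.00       146.2189       292.4377
  3       175.00       133.6553       400.9658
  4       175.00       122.1712       488.6847
  5     2,175.00     1,387.9463     6,939.7313
  Σ                  1,949.9550     8,281.7830
Price P = Σ PV = 1,949.9550.
Macaulay duration = Σ(t·PV) / P = 8,281.7830 / 1,949.9550 = 4.24717 years.

4.2472 years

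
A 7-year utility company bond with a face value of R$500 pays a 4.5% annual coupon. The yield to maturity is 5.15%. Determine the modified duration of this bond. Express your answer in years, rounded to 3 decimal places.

Periodic yield y = 0.0515. First find Macaulay duration:
  t   CF        PV=CF/(1+0.0515)^t    t·PV
  1        22.50        21.3980        21.3980
  2        22.50        20.3500        40.7000
  3        22.50        19.3533        58.0599
  4        22.50        18.4054        73.6216
  5        22.50        17.5040        87.5198
  6        22.50        16.6467        99.8799
  7       522.50       367.6388     2,573.4717
  Σ                    481.2961     2,954.6508
P = 481.2961; Macaulay duration = 2,954.6508 / 481.2961 = 6.13895 years.
Modified duration = D_Mac / (1 + y) = 6.13895 / 1.0515 = 5.83828 years.

5.838 years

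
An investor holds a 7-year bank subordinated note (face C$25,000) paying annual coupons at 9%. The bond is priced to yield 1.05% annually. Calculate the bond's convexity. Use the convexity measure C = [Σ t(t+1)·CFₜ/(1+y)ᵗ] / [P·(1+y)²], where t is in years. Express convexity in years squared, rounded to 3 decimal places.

With y = 0.0105:
  t   CF        PV=CF/(1+0.0105)^t    t·PV        t(t+1)·PV
  1     2,250.00     2,226.6205     2,226.6205       4,453.2410
  2     2,250.00     2,203.4839     4,406.9678      13,220.9034
  3     2,250.00     2,180.5877     6,541.7632      26,167.0528
  4     2,250.00     2,157.9295     8,631.7179      43,158.5895
  5     2,250.00     2,135.5067    10,677.5333      64,065.1996
  6     2,250.00     2,113.3168    12,679.9010      88,759.3067
  7    27,250.00    25,328.6639   177,300.6475   1,418,405.1801
  Σ                 38,346.1090   222,465.1511   1,658,229.4731
P = 38,346.1090.
Convexity = Σ t(t+1)·PV / [P·(1+y)²] = 1,658,229.4731 / (38,346.1090 × 1.021110) = 42.34973.

42.350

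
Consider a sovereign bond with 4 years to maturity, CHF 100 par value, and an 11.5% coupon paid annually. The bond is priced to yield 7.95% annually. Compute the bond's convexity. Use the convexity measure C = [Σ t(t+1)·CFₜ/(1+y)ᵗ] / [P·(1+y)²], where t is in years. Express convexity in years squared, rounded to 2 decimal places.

14.07

With y = 0.0795:
  t   CF        PV=CF/(1+0.0795)^t    t·PV        t(t+1)·PV
  1        11.50        10.6531        10.6531          21.3062
  2        11.50         9.8685        19.7371          59.2112
  3        11.50         9.1418        27.4253         109.7011
  4       111.50        82.1078       328.4311       1,642.1555
  Σ                    111.7711       386.2465       1,832.3740
P = 111.7711.
Convexity = Σ t(t+1)·PV / [P·(1+y)²] = 1,832.3740 / (111.7711 × 1.165320) = 14.06822.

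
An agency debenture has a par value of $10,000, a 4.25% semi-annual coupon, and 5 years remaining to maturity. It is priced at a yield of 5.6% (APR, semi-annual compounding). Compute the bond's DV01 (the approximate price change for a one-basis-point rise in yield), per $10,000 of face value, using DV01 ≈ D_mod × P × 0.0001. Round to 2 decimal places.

$4.16

Periodic yield y = 0.028.
  t   CF        PV=CF/(1+0.028)^t    t·PV
  1       212.50       206.7121       206.7121
  2       212.50       201.0818       402.1635
  3       212.50       195.6048       586.8145
  4       212.50       190.2771       761.1083
  5       212.50       185.0944       925.4722
  6       212.50       180.0530     1,080.3177
  7       212.50       175.1488     1,226.0415
  8       212.50       170.3782     1,363.0256
  9       212.50       165.7375     1,491.6379
  10   10,212.50     7,748.2018    77,482.0179
  Σ                  9,418.2895    85,525.3112
P = 9,418.2895; D_Mac = 9.08077 half-year periods = 4.54038 yrs; D_mod = 4.41672 yrs.
DV01 ≈ 4.41672 × 9,418.2895 × 0.0001 = 4.159791.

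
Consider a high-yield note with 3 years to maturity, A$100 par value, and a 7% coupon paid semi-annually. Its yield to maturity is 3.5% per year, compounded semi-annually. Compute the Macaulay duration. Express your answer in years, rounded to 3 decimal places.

2.771 years

Periodic yield y = 0.0175. Discount each cash flow and weight by its period:
  t   CF        PV=CF/(1+0.0175)^t    t·PV
  1         3.50         3.4398         3.4398
  2         3.50         3.3806         6.7613
  3         3.50         3.3225         9.9675
  4         3.50         3.2654        13.0614
  5         3.50         3.2092        16.0460
  6       103.50        93.2683       559.6095
  Σ                    109.8857       608.8855
Price P = Σ PV = 109.8857.
Macaulay duration = Σ(t·PV) / P = 608.8855 / 109.8857 = 5.54108 half-year periods.
In years: 5.54108 / 2 = 2.77054 years.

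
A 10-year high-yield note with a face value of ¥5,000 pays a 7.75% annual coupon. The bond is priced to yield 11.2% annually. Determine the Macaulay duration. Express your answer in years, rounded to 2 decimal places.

Periodic yield y = 0.112. Discount each cash flow and weight by its year:
  t   CF        PV=CF/(1+0.112)^t    t·PV
  1       387.50       348.4712       348.4712
  2       387.50       313.3734       626.7468
  3       387.50       281.8106       845.4318
  4       387.50       253.4268     1,013.7072
  5       387.50       227.9018     1,139.5090
  6       387.50       204.9477     1,229.6860
  7       387.50       184.3055     1,290.1382
  8       387.50       165.7423     1,325.9385
  9       387.50       149.0488     1,341.4396
  10    5,387.50     1,863.5430    18,635.4297
  Σ                  3,992.5711    27,796.4982
Price P = Σ PV = 3,992.5711.
Macaulay duration = Σ(t·PV) / P = 27,796.4982 / 3,992.5711 = 6.96205 years.

6.96 years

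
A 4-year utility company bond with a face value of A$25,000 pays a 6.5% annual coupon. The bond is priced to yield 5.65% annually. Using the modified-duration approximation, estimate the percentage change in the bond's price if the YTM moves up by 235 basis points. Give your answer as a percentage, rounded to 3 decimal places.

Periodic yield y = 0.0565. Modified duration first:
  t   CF        PV=CF/(1+0.0565)^t    t·PV
  1     1,625.00     1,538.0975     1,538.0975
  2     1,625.00     1,455.8424     2,911.6848
  3     1,625.00     1,377.9862     4,133.9585
  4    26,625.00    21,370.3488    85,481.3953
  Σ                 25,742.2749    94,065.1361
P = 25,742.2749; D_Mac = 3.65411 yrs; D_mod = 3.65411/(1+0.0565) = 3.45869 yrs.
ΔP/P ≈ -D_mod · Δy = -3.45869 × (+0.0235) = -0.081279 = -8.1279%.

-8.128%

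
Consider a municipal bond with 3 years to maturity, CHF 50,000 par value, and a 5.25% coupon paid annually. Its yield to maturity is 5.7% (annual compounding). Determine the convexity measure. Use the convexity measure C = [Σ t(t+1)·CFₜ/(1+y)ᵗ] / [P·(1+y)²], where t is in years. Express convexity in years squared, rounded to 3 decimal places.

10.035

With y = 0.057:
  t   CF        PV=CF/(1+0.057)^t    t·PV        t(t+1)·PV
  1     2,625.00     2,483.4437     2,483.4437       4,966.8874
  2     2,625.00     2,349.5210     4,699.0420      14,097.1261
  3    52,625.00    44,562.2537   133,686.7611     534,747.0445
  Σ                 49,395.2184   140,869.2469     553,811.0580
P = 49,395.2184.
Convexity = Σ t(t+1)·PV / [P·(1+y)²] = 553,811.0580 / (49,395.2184 × 1.117249) = 10.03522.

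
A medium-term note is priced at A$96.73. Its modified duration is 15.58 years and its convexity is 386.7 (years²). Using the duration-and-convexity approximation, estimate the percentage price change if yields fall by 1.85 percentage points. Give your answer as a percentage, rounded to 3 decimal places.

Duration effect: -D_mod·Δy = -15.58 × (-0.0185) = +0.288230
Convexity effect: ½·C·(Δy)² = 0.5 × 386.7 × (-0.0185)² = +0.0661740375
ΔP/P ≈ +0.288230 + 0.0661740375 = +0.3544040375
= +35.44040375%.

+35.440%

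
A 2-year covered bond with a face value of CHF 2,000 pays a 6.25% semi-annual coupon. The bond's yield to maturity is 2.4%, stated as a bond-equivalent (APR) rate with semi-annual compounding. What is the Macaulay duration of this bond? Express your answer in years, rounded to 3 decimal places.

Periodic yield y = 0.012. Discount each cash flow and weight by its period:
  t   CF        PV=CF/(1+0.012)^t    t·PV
  1        62.50        61.7589        61.7589
  2        62.50        61.0266       122.0531
  3        62.50        60.3029       180.9088
  4     2,062.50     1,966.4002     7,865.6008
  Σ                  2,149.4886     8,230.3216
Price P = Σ PV = 2,149.4886.
Macaulay duration = Σ(t·PV) / P = 8,230.3216 / 2,149.4886 = 3.82897 half-year periods.
In years: 3.82897 / 2 = 1.91448 years.

1.914 years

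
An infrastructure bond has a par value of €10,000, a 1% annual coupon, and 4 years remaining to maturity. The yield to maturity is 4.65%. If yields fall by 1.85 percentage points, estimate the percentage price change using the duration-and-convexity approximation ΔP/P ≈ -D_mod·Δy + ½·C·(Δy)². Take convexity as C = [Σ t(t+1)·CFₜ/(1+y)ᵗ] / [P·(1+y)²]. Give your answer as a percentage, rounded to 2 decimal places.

With y = 0.0465:
  t   CF        PV=CF/(1+0.0465)^t    t·PV        t(t+1)·PV
  1       100.00        95.5566        95.5566         191.1132
  2       100.00        91.3107       182.6213         547.8640
  3       100.00        87.2534       261.7602       1,047.0407
  4    10,100.00     8,421.0150    33,684.0602     168,420.3008
  Σ                  8,695.1357    34,223.9983     170,206.3188
P = 8,695.1357; D_Mac = 3.93599 yrs; D_mod = 3.76110 yrs; C = 17.87396.
Duration effect: -3.76110 × (-0.0185) = +0.069580
Convexity effect: 0.5 × 17.87396 × (-0.0185)² = +0.0030587
ΔP/P ≈ +0.069580 + 0.0030587 = +0.072639 = +7.2639%.

+7.26%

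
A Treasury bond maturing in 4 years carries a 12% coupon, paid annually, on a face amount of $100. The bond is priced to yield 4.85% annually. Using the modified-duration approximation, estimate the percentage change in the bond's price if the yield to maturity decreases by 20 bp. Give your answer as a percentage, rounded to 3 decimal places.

+0.662%

Periodic yield y = 0.0485. Modified duration first:
  t   CF        PV=CF/(1+0.0485)^t    t·PV
  1        12.00        11.4449        11.4449
  2        12.00        10.9155        21.8310
  3        12.00        10.4106        31.2318
  4       112.00        92.6711       370.6844
  Σ                    125.4421       435.1921
P = 125.4421; D_Mac = 3.46927 yrs; D_mod = 3.46927/(1+0.0485) = 3.30879 yrs.
ΔP/P ≈ -D_mod · Δy = -3.30879 × (-0.002) = +0.006618 = +0.6618%.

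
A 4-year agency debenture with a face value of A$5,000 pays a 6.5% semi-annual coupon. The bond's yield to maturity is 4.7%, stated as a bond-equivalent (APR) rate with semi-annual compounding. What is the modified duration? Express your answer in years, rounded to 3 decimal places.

3.519 years

Periodic yield y = 0.0235. First find Macaulay duration:
  t   CF        PV=CF/(1+0.0235)^t    t·PV
  1       162.50       158.7689       158.7689
  2       162.50       155.1235       310.2471
  3       162.50       151.5618       454.6855
  4       162.50       148.0819       592.3276
  5       162.50       144.6819       723.4094
  6       162.50       141.3599       848.1595
  7       162.50       138.1142       966.7996
  8     5,162.50     4,287.0376    34,296.3005
  Σ                  5,324.7298    38,350.6981
P = 5,324.7298; Macaulay duration = 38,350.6981 / 5,324.7298 = 7.20237 half-year periods = 3.60119 years.
Modified duration = D_Mac / (1 + y) = 3.60119 / 1.0235 = 3.51850 years.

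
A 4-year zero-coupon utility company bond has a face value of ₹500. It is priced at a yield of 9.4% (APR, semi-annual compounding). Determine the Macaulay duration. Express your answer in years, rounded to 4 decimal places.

A zero-coupon bond has a single cash flow at maturity, so its Macaulay duration equals its maturity: 4 years.
(Equivalently: 8 semi-annual periods ÷ 2 = 4 years.)

4.0000 years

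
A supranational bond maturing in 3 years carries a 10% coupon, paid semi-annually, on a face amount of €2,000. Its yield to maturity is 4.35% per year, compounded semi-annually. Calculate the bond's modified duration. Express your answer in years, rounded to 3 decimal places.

2.634 years

Periodic yield y = 0.02175. First find Macaulay duration:
  t   CF        PV=CF/(1+0.02175)^t    t·PV
  1       100.00        97.8713        97.8713
  2       100.00        95.7879       191.5758
  3       100.00        93.7489       281.2466
  4       100.00        91.7532       367.0130
  5       100.00        89.8001       449.0004
  6     2,100.00     1,845.6588    11,073.9528
  Σ                  2,314.6202    12,460.6599
P = 2,314.6202; Macaulay duration = 12,460.6599 / 2,314.6202 = 5.38346 half-year periods = 2.69173 years.
Modified duration = D_Mac / (1 + y) = 2.69173 / 1.02175 = 2.63443 years.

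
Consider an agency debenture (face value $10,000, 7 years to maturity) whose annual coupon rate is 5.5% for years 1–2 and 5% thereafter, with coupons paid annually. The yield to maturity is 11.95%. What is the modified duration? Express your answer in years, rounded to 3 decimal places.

5.174 years

Periodic yield y = 0.1195. First find Macaulay duration:
  t   CF        PV=CF/(1+0.1195)^t    t·PV
  1       550.00       491.2908       491.2908
  2       550.00       438.8484       877.6967
  3       500.00       356.3672     1,069.1016
  4       500.00       318.3271     1,273.3084
  5       500.00       284.3476     1,421.7378
  6       500.00       253.9951     1,523.9709
  7    10,500.00     4,764.5360    33,351.7521
  Σ                  6,907.7121    40,008.8582
P = 6,907.7121; Macaulay duration = 40,008.8582 / 6,907.7121 = 5.79191 years.
Modified duration = D_Mac / (1 + y) = 5.79191 / 1.1195 = 5.17366 years.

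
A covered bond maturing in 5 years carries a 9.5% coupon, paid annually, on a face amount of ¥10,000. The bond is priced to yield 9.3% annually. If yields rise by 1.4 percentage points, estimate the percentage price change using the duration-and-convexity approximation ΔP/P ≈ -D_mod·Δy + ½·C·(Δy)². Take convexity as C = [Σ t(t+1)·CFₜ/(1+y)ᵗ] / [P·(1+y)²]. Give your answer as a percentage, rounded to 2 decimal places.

-5.20%

With y = 0.093:
  t   CF        PV=CF/(1+0.093)^t    t·PV        t(t+1)·PV
  1       950.00       869.1674       869.1674       1,738.3349
  2       950.00       795.2127     1,590.4253       4,771.2759
  3       950.00       727.5505     2,182.6514       8,730.6055
  4       950.00       665.6454     2,662.5817      13,312.9087
  5    10,950.00     7,019.6153    35,098.0763     210,588.4578
  Σ                 10,077.1912    42,402.9022     239,141.5828
P = 10,077.1912; D_Mac = 4.20781 yrs; D_mod = 3.84978 yrs; C = 19.86439.
Duration effect: -3.84978 × (+0.014) = -0.053897
Convexity effect: 0.5 × 19.86439 × (0.014)² = +0.0019467
ΔP/P ≈ -0.053897 + 0.0019467 = -0.051950 = -5.1950%.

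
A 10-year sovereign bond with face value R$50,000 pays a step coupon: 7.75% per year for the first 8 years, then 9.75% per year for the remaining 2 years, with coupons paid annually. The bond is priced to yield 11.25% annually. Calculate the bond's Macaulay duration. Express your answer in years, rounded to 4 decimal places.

Periodic yield y = 0.1125. Discount each cash flow and weight by its year:
  t   CF        PV=CF/(1+0.1125)^t    t·PV
  1     3,875.00     3,483.1461     3,483.1461
  2     3,875.00     3,130.9178     6,261.8356
  3     3,875.00     2,814.3081     8,442.9244
  4     3,875.00     2,529.7152    10,118.8608
  5     3,875.00     2,273.9013    11,369.5065
  6     3,875.00     2,043.9562    12,263.7373
  7     3,875.00     1,837.2640    12,860.8481
  8     3,875.00     1,651.4733    13,211.7862
  9     4,875.00     1,867.5595    16,808.0353
  10   54,875.00    18,896.1939   188,961.9390
  Σ                 40,528.4354   283,782.6193
Price P = Σ PV = 40,528.4354.
Macaulay duration = Σ(t·PV) / P = 283,782.6193 / 40,528.4354 = 7.00206 years.

7.0021 years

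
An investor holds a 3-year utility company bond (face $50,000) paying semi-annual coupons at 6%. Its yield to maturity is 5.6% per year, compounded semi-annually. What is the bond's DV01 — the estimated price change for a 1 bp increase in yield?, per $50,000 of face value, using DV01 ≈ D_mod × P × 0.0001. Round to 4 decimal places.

Periodic yield y = 0.028.
  t   CF        PV=CF/(1+0.028)^t    t·PV
  1     1,500.00     1,459.1440     1,459.1440
  2     1,500.00     1,419.4007     2,838.8015
  3     1,500.00     1,380.7400     4,142.2201
  4     1,500.00     1,343.1323     5,372.5293
  5     1,500.00     1,306.5490     6,532.7448
  6    51,500.00    43,636.3625   261,818.1751
  Σ                 50,545.3285   282,163.6147
P = 50,545.3285; D_Mac = 5.58239 half-year periods = 2.79119 yrs; D_mod = 2.71517 yrs.
DV01 ≈ 2.71517 × 50,545.3285 × 0.0001 = 13.723911.

$13.7239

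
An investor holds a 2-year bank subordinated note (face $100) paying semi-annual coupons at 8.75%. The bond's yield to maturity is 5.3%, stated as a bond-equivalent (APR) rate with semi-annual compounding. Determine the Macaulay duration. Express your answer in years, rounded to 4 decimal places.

Periodic yield y = 0.0265. Discount each cash flow and weight by its period:
  t   CF        PV=CF/(1+0.0265)^t    t·PV
  1        4.375         4.2621         4.2621
  2        4.375         4.1520         8.3041
  3        4.375         4.0448        12.1345
  4      104.375        94.0071       376.0284
  Σ                    106.4660       400.7290
Price P = Σ PV = 106.4660.
Macaulay duration = Σ(t·PV) / P = 400.7290 / 106.4660 = 3.76391 half-year periods.
In years: 3.76391 / 2 = 1.88196 years.

1.8820 years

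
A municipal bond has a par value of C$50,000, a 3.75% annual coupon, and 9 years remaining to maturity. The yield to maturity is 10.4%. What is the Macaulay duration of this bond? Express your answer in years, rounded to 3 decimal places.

7.413 years

Periodic yield y = 0.104. Discount each cash flow and weight by its year:
  t   CF        PV=CF/(1+0.104)^t    t·PV
  1     1,875.00     1,698.3696     1,698.3696
  2     1,875.00     1,538.3782     3,076.7565
  3     1,875.00     1,393.4585     4,180.3756
  4     1,875.00     1,262.1907     5,048.7628
  5     1,875.00     1,143.2887     5,716.4434
  6     1,875.00     1,035.5876     6,213.5255
  7     1,875.00       938.0322     6,566.2256
  8     1,875.00       849.6669     6,797.3350
  9    51,875.00    21,292.9801   191,636.8213
  Σ                 31,151.9525   230,934.6152
Price P = Σ PV = 31,151.9525.
Macaulay duration = Σ(t·PV) / P = 230,934.6152 / 31,151.9525 = 7.41317 years.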